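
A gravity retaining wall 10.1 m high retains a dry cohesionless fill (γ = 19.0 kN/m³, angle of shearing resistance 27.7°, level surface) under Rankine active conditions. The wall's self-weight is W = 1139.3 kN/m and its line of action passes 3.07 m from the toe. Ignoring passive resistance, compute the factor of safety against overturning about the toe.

K_a = tan²(45° − 27.7°/2) = 0.3653.
P_a = ½K_aγH² = 0.5×0.3653×19.0×10.1² = 354.0 kN/m, acting at H/3 = 3.367 m above the base.
Overturning moment M_o = P_a × H/3 = 354.0 × 3.367 = 1192.
Resisting moment M_r = W × 3.07 = 1139.3 × 3.07 = 3498.
FS_overturning = M_r/M_o = 3498/1192 = 2.934.

2.93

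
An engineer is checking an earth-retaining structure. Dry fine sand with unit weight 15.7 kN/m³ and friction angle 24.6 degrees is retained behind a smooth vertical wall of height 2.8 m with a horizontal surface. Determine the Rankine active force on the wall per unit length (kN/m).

25.4 kN/m

K_a = tan²(45° − φ/2) = 0.4121.
P_a = ½ K_a γ H² = 0.5 × 0.4121 × 15.7 × 2.8² = 25.37 kN/m.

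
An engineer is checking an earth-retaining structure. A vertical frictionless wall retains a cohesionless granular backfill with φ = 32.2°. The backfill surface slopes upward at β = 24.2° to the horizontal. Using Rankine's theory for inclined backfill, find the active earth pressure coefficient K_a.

K_a = cos β · (cos β − √(cos²β − cos²φ)) / (cos β + √(cos²β − cos²φ)).
cos β = 0.9121, cos φ = 0.8462, √(cos²β − cos²φ) = 0.3405.
K_a = 0.9121 × (0.9121 − 0.3405)/(0.9121 + 0.3405) = 0.4163.

0.416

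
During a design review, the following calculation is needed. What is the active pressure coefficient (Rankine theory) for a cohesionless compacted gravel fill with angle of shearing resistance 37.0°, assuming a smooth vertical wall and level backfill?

K_a = (1 − sin φ)/(1 + sin φ) = (1 − sin 37.0°)/(1 + sin 37.0°) = 0.2486.

0.249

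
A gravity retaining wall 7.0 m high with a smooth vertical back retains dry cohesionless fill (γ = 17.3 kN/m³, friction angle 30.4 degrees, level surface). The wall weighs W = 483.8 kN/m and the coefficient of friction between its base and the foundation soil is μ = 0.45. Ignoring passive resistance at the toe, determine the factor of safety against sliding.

K_a = tan²(45° − 30.4°/2) = 0.3280.
P_a = ½K_aγH² = 0.5×0.3280×17.3×7.0² = 139.0 kN/m, acting at H/3 = 2.333 m above the base.
FS_sliding = μW / P_a = 0.45×483.8 / 139.0 = 1.566.

1.57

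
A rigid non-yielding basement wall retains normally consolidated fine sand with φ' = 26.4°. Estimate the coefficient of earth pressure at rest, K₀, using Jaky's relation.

0.555

K₀ = 1 − sin φ' = 1 − sin 26.4° = 0.5554.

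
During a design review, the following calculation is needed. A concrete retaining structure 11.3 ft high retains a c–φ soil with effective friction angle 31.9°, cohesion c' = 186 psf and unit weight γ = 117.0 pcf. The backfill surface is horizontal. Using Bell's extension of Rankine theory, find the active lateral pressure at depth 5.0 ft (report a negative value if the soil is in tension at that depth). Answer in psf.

K_a = (1 − sin φ)/(1 + sin φ) = 0.3085.
σ_a = K_a γ z − 2c√K_a = 0.3085×117.0×5.0 − 2×186×0.5555 = -26.14 psf.

-26.1 psf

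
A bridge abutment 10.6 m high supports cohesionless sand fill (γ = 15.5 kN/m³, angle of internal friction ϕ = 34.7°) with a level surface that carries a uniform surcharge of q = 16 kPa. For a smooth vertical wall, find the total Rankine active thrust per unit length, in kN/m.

286 kN/m

K_a = tan²(45° − φ/2) = 0.2745.
Soil triangle: ½ K_a γ H² = 0.5×0.2745×15.5×10.6² = 239.0 kN/m.
Surcharge rectangle: K_a q H = 0.2745×16×10.6 = 46.55 kN/m.
Total = 239.0 + 46.55 = 285.6 kN/m.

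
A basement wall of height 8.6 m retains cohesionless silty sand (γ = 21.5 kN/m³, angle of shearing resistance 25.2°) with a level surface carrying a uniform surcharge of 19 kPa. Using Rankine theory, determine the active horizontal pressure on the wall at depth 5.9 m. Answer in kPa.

K_a = (1 − sin φ)/(1 + sin φ) = 0.4027.
σ_v = γz + q = 21.5 × 5.9 + 19 = 145.9 kPa.
σ_h = K_a σ_v = 0.4027 × 145.9 = 58.74 kPa.

58.7 kPa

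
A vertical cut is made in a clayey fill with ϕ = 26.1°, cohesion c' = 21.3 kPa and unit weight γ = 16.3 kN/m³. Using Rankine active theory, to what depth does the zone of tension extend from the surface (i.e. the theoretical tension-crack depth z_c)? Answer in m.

K_a = tan²(45° − 26.1°/2) = 0.3889; √K_a = 0.6237.
The active pressure is zero where K_a γ z = 2c√K_a, so z_c = 2c/(γ√K_a) = 2×21.3/(16.3×0.6237) = 4.191 m.

4.19 m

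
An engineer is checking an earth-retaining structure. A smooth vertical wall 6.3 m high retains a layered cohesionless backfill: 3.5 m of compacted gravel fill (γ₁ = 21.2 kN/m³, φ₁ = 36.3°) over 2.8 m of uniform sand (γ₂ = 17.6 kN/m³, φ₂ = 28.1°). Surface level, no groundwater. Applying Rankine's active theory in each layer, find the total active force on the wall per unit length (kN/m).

K_a1 = tan²(45°−36.3°/2) = 0.2563; K_a2 = tan²(45°−28.1°/2) = 0.3596.
Layer 1: σ at base = K_a1 γ₁ h₁ = 19.02 kPa; P₁ = ½×19.02×3.5 = 33.28.
Layer 2: σ_v at top = γ₁h₁ = 74.20; σ_h top = K_a2×74.20 = 26.68; σ_h base = K_a2×(74.20+17.6×2.8) = 44.40.
P₂ = ½(26.68+44.40)×2.8 = 99.52. Total P_a = 33.28+99.52 = 132.8 kN/m.

133 kN/m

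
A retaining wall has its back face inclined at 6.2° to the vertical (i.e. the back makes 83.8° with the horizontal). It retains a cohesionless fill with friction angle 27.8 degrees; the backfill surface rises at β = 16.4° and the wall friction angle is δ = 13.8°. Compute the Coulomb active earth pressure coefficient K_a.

0.491

K_a = sin²(α+φ) / [sin²α · sin(α−δ) · (1 + √{sin(φ+δ)sin(φ−β) / (sin(α−δ)sin(α+β))})²].
With α = 83.8°, φ = 27.8°, δ = 13.8°, β = 16.4°: K_a = 0.4911.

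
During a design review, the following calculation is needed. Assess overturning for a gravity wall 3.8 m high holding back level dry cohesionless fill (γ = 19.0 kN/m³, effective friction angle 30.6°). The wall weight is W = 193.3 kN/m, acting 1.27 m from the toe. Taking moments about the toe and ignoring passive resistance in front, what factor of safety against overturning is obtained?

K_a = tan²(45° − 30.6°/2) = 0.3253.
P_a = ½K_aγH² = 0.5×0.3253×19.0×3.8² = 44.63 kN/m, acting at H/3 = 1.267 m above the base.
Overturning moment M_o = P_a × H/3 = 44.63 × 1.267 = 56.53.
Resisting moment M_r = W × 1.27 = 193.3 × 1.27 = 245.5.
FS_overturning = M_r/M_o = 245.5/56.53 = 4.342.

4.34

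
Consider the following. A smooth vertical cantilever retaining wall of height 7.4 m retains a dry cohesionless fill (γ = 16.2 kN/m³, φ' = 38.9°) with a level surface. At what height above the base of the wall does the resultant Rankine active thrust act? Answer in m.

K_a = 0.2285.
The pressure distribution is triangular, so the resultant acts at H/3 above the base = 7.4/3 = 2.467 m.

2.47 m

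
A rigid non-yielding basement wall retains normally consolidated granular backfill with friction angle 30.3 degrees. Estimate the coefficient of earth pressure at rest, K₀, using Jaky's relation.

0.495

K₀ = 1 − sin φ' = 1 − sin 30.3° = 0.4955.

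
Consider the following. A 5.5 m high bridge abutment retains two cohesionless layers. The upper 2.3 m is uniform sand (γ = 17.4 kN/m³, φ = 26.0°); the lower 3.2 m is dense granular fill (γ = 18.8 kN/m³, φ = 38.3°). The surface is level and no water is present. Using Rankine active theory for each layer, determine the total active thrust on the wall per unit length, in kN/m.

70.6 kN/m

K_a1 = tan²(45°−26.0°/2) = 0.3905; K_a2 = tan²(45°−38.3°/2) = 0.2347.
Layer 1: σ at base = K_a1 γ₁ h₁ = 15.63 kPa; P₁ = ½×15.63×2.3 = 17.97.
Layer 2: σ_v at top = γ₁h₁ = 40.02; σ_h top = K_a2×40.02 = 9.394; σ_h base = K_a2×(40.02+18.8×3.2) = 23.52.
P₂ = ½(9.394+23.52)×3.2 = 52.66. Total P_a = 17.97+52.66 = 70.63 kN/m.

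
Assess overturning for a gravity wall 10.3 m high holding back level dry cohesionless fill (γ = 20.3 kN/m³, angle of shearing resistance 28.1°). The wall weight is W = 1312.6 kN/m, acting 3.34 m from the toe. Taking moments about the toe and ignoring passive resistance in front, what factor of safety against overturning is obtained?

K_a = tan²(45° − 28.1°/2) = 0.3596.
P_a = ½K_aγH² = 0.5×0.3596×20.3×10.3² = 387.2 kN/m, acting at H/3 = 3.433 m above the base.
Overturning moment M_o = P_a × H/3 = 387.2 × 3.433 = 1329.
Resisting moment M_r = W × 3.34 = 1312.6 × 3.34 = 4384.
FS_overturning = M_r/M_o = 4384/1329 = 3.298.

3.30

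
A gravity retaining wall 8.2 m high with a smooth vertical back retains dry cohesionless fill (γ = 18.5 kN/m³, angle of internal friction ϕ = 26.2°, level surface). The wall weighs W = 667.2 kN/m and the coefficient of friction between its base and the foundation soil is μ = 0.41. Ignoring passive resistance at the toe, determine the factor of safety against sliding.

1.14

K_a = tan²(45° − 26.2°/2) = 0.3874.
P_a = ½K_aγH² = 0.5×0.3874×18.5×8.2² = 241.0 kN/m, acting at H/3 = 2.733 m above the base.
FS_sliding = μW / P_a = 0.41×667.2 / 241.0 = 1.135.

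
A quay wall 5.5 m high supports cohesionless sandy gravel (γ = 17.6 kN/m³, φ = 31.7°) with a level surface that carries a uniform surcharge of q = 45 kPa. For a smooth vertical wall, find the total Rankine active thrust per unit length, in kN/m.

160 kN/m

K_a = tan²(45° − φ/2) = 0.3111.
Soil triangle: ½ K_a γ H² = 0.5×0.3111×17.6×5.5² = 82.81 kN/m.
Surcharge rectangle: K_a q H = 0.3111×45×5.5 = 76.99 kN/m.
Total = 82.81 + 76.99 = 159.8 kN/m.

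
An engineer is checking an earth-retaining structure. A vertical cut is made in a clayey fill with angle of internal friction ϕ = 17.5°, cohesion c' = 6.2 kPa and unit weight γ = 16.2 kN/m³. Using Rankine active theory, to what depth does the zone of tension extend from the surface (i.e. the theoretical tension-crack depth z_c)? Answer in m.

1.04 m

K_a = tan²(45° − 17.5°/2) = 0.5376; √K_a = 0.7332.
The active pressure is zero where K_a γ z = 2c√K_a, so z_c = 2c/(γ√K_a) = 2×6.2/(16.2×0.7332) = 1.044 m.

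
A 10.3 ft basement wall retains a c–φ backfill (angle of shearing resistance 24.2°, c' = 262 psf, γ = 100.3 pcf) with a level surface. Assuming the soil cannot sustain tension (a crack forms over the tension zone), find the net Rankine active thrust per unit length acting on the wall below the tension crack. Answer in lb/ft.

K_a = 0.4185; √K_a = 0.6469.
Tension-crack depth z_c = 2c/(γ√K_a) = 2×262/(100.3×0.6469) = 8.076 ft.
σ_a at base = K_a γ H − 2c√K_a = 0.4185×100.3×10.3 − 2×262×0.6469 = 93.38 psf.
P_a = ½ × 93.38 × (H − z_c) = 0.5×93.38×2.224 = 103.9 lb/ft.

104 lb/ft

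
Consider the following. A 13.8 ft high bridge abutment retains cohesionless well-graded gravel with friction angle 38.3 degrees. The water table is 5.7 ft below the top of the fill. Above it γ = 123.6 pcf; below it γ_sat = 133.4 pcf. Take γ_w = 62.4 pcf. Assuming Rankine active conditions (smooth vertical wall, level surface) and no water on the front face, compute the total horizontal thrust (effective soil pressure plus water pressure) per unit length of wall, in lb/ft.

4400 lb/ft

K_a = tan²(45° − φ/2) = 0.2347.
γ' = 133.4 − 62.4 = 71.00 pcf. Depth below WT = 8.1 ft.
σ'_h at WT = K_a γ d_w = 165.4 psf; at base = 165.4 + K_a γ' × 8.1 = 300.4 psf.
P₁ (0–5.7 ft) = ½×165.4×5.7 = 471.3. P₂ (5.7–13.8 ft) = ½(165.4+300.4)×8.1 = 1886.
P_w = ½ γ_w h₂² = 0.5×62.4×8.1² = 2047. Total = 471.3+1886+2047 = 4405 lb/ft.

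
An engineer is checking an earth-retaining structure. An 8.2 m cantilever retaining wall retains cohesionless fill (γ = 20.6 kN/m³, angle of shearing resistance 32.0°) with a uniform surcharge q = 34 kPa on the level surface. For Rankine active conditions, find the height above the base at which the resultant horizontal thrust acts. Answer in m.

K_a = 0.3073.
Triangular part P₁ = ½K_aγH² = 212.8 at H/3 = 2.733 m; rectangular part P₂ = K_a q H = 85.66 at H/2 = 4.100 m.
ȳ = (P₁·2.733 + P₂·4.100)/(P₁+P₂) = 3.126 m.

3.13 m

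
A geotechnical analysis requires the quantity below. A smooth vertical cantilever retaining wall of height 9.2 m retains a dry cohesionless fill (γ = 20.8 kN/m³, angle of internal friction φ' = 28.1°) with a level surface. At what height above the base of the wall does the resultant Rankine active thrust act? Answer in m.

3.07 m

K_a = 0.3596.
The pressure distribution is triangular, so the resultant acts at H/3 above the base = 9.2/3 = 3.067 m.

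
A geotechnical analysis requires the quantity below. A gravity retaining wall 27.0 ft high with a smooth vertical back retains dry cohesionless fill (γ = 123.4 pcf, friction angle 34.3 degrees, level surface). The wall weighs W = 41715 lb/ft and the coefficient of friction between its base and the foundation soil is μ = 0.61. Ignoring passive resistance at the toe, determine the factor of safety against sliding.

K_a = tan²(45° − 34.3°/2) = 0.2792.
P_a = ½K_aγH² = 0.5×0.2792×123.4×27.0² = 12560 lb/ft, acting at H/3 = 9.000 ft above the base.
FS_sliding = μW / P_a = 0.61×41715 / 12560 = 2.027.

2.03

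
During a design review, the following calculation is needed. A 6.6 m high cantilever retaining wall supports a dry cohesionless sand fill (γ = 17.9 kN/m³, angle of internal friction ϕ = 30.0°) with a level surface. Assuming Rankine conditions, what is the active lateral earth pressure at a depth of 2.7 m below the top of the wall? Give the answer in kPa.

K_a = (1 − sin φ)/(1 + sin φ) = 0.3333.
σ_h = K_a γ z = 0.3333 × 17.9 × 2.7 = 16.11 kPa.

16.1 kPa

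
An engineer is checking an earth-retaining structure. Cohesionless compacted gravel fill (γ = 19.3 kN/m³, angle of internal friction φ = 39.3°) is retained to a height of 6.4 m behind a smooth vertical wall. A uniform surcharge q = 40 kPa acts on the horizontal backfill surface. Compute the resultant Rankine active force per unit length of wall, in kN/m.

K_a = tan²(45° − φ/2) = 0.2245.
Soil triangle: ½ K_a γ H² = 0.5×0.2245×19.3×6.4² = 88.72 kN/m.
Surcharge rectangle: K_a q H = 0.2245×40×6.4 = 57.46 kN/m.
Total = 88.72 + 57.46 = 146.2 kN/m.

146 kN/m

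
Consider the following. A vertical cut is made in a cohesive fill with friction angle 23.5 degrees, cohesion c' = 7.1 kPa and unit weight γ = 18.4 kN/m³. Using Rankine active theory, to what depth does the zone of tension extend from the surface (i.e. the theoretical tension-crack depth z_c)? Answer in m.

K_a = tan²(45° − 23.5°/2) = 0.4298; √K_a = 0.6556.
The active pressure is zero where K_a γ z = 2c√K_a, so z_c = 2c/(γ√K_a) = 2×7.1/(18.4×0.6556) = 1.177 m.

1.18 m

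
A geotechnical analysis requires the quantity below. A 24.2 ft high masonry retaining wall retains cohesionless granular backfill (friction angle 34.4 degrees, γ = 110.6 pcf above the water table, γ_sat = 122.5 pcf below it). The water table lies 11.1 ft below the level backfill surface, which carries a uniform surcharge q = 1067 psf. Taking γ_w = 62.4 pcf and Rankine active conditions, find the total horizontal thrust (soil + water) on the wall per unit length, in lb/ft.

K_a = tan²(45° − φ/2) = 0.2780.
γ' = 122.5 − 62.4 = 60.10 pcf. h₂ = H − d_w = 13.1 ft.
σ'_h: at surface K_a·q = 296.6; at WT K_a(q+γd_w) = 637.9; at base K_a(q+γd_w+γ'h₂) = 856.7 psf.
P₁ = ½(296.6+637.9)×11.1 = 5186; P₂ = ½(637.9+856.7)×13.1 = 9790; P_w = ½γ_w h₂² = 5354.
Total = 5186+9790+5354 = 20330 lb/ft.

20300 lb/ft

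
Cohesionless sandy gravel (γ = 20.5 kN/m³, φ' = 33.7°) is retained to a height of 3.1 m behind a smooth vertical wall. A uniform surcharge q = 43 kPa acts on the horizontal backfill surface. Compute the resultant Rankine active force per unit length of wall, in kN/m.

K_a = tan²(45° − φ/2) = 0.2863.
Soil triangle: ½ K_a γ H² = 0.5×0.2863×20.5×3.1² = 28.20 kN/m.
Surcharge rectangle: K_a q H = 0.2863×43×3.1 = 38.16 kN/m.
Total = 28.20 + 38.16 = 66.37 kN/m.

66.4 kN/m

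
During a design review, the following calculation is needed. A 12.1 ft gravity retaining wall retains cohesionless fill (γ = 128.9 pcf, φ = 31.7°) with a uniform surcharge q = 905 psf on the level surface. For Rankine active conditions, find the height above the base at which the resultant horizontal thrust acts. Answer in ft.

5.12 ft

K_a = 0.3111.
Triangular part P₁ = ½K_aγH² = 2935 at H/3 = 4.033 ft; rectangular part P₂ = K_a q H = 3406 at H/2 = 6.050 ft.
ȳ = (P₁·4.033 + P₂·6.050)/(P₁+P₂) = 5.117 ft.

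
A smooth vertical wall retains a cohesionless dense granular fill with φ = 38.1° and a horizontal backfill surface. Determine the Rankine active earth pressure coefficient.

K_a = (1 − sin φ)/(1 + sin φ) = (1 − sin 38.1°)/(1 + sin 38.1°) = 0.2368.

0.237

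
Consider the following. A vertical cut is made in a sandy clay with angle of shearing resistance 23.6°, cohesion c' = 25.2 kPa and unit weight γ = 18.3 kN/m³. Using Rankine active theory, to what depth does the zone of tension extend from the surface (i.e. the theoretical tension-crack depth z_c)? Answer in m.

4.21 m

K_a = tan²(45° − 23.6°/2) = 0.4282; √K_a = 0.6544.
The active pressure is zero where K_a γ z = 2c√K_a, so z_c = 2c/(γ√K_a) = 2×25.2/(18.3×0.6544) = 4.209 m.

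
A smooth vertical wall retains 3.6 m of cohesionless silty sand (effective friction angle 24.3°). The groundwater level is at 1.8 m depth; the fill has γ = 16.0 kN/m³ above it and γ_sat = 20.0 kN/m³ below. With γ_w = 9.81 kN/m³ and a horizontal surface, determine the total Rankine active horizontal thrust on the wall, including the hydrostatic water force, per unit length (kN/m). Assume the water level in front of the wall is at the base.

K_a = tan²(45° − φ/2) = 0.4169.
γ' = 20.0 − 9.81 = 10.19 kN/m³. Depth below WT = 1.8 m.
σ'_h at WT = K_a γ d_w = 12.01 kPa; at base = 12.01 + K_a γ' × 1.8 = 19.65 kPa.
P₁ (0–1.8 m) = ½×12.01×1.8 = 10.81. P₂ (1.8–3.6 m) = ½(12.01+19.65)×1.8 = 28.50.
P_w = ½ γ_w h₂² = 0.5×9.81×1.8² = 15.89. Total = 10.81+28.50+15.89 = 55.19 kN/m.

55.2 kN/m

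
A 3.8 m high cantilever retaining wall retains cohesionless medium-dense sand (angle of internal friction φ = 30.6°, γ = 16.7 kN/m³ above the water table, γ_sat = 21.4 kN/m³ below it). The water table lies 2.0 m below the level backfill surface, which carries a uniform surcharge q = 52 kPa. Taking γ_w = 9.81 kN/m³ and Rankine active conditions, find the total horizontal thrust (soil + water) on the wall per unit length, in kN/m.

K_a = tan²(45° − φ/2) = 0.3253.
γ' = 21.4 − 9.81 = 11.59 kN/m³. h₂ = H − d_w = 1.8 m.
σ'_h: at surface K_a·q = 16.92; at WT K_a(q+γd_w) = 27.78; at base K_a(q+γd_w+γ'h₂) = 34.57 kPa.
P₁ = ½(16.92+27.78)×2.0 = 44.70; P₂ = ½(27.78+34.57)×1.8 = 56.12; P_w = ½γ_w h₂² = 15.89.
Total = 44.70+56.12+15.89 = 116.7 kN/m.

117 kN/m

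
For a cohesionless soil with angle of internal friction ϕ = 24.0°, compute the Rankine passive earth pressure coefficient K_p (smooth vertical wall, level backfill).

2.37

K_p = (1 + sin φ)/(1 − sin φ) = tan²(45° + 24.0°/2) = 2.371.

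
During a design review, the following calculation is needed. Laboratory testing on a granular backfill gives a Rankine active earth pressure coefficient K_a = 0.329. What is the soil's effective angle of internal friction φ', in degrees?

K_a = tan²(45° − φ/2) ⇒ 45° − φ/2 = arctan(√0.329) = 29.84°.
φ = 2(45° − 29.84°) = 30.32°.

30.3°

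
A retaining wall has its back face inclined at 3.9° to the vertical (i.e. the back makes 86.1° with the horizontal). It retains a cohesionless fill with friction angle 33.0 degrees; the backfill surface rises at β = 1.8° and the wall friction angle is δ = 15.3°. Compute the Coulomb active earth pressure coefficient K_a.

K_a = sin²(α+φ) / [sin²α · sin(α−δ) · (1 + √{sin(φ+δ)sin(φ−β) / (sin(α−δ)sin(α+β))})²].
With α = 86.1°, φ = 33.0°, δ = 15.3°, β = 1.8°: K_a = 0.3019.

0.302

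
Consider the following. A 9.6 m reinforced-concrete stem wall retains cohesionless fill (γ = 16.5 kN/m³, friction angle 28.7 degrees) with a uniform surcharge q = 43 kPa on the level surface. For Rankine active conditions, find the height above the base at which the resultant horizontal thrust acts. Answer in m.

K_a = 0.3511.
Triangular part P₁ = ½K_aγH² = 267.0 at H/3 = 3.200 m; rectangular part P₂ = K_a q H = 145.0 at H/2 = 4.800 m.
ȳ = (P₁·3.200 + P₂·4.800)/(P₁+P₂) = 3.763 m.

3.76 m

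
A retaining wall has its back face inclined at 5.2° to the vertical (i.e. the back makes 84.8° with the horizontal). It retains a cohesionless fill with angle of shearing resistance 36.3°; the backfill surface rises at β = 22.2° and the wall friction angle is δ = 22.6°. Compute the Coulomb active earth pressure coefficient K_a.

K_a = sin²(α+φ) / [sin²α · sin(α−δ) · (1 + √{sin(φ+δ)sin(φ−β) / (sin(α−δ)sin(α+β))})²].
With α = 84.8°, φ = 36.3°, δ = 22.6°, β = 22.2°: K_a = 0.3731.

0.373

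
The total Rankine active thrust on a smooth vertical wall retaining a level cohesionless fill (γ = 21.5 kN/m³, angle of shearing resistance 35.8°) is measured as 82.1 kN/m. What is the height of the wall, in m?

5.40 m

K_a = 0.2619. P_a = ½ K_a γ H² ⇒ H = √(2P_a/(K_a γ)).
H = √(2×82.1/(0.2619×21.5)) = 5.400 m.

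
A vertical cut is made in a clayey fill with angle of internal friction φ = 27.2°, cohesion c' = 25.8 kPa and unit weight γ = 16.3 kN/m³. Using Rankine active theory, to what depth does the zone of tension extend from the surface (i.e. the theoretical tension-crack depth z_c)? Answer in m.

5.19 m

K_a = tan²(45° − 27.2°/2) = 0.3726; √K_a = 0.6104.
The active pressure is zero where K_a γ z = 2c√K_a, so z_c = 2c/(γ√K_a) = 2×25.8/(16.3×0.6104) = 5.186 m.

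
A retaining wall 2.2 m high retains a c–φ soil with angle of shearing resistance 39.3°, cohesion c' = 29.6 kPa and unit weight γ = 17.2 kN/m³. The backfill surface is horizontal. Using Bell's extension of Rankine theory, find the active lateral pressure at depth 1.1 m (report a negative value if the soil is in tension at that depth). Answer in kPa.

K_a = (1 − sin φ)/(1 + sin φ) = 0.2245.
σ_a = K_a γ z − 2c√K_a = 0.2245×17.2×1.1 − 2×29.6×0.4738 = -23.80 kPa.

-23.8 kPa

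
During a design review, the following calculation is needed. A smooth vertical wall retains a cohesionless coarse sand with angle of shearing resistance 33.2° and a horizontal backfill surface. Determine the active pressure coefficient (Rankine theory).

K_a = (1 − sin φ)/(1 + sin φ) = (1 − sin 33.2°)/(1 + sin 33.2°) = 0.2924.

0.292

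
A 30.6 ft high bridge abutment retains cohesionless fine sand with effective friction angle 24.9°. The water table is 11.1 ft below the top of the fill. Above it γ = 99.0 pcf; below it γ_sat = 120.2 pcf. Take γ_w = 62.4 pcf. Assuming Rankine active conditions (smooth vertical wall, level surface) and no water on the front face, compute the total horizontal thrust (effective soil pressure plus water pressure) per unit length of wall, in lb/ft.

K_a = tan²(45° − φ/2) = 0.4074.
γ' = 120.2 − 62.4 = 57.80 pcf. Depth below WT = 19.5 ft.
σ'_h at WT = K_a γ d_w = 447.7 psf; at base = 447.7 + K_a γ' × 19.5 = 906.9 psf.
P₁ (0–11.1 ft) = ½×447.7×11.1 = 2485. P₂ (11.1–30.6 ft) = ½(447.7+906.9)×19.5 = 13210.
P_w = ½ γ_w h₂² = 0.5×62.4×19.5² = 11860. Total = 2485+13210+11860 = 27560 lb/ft.

27600 lb/ft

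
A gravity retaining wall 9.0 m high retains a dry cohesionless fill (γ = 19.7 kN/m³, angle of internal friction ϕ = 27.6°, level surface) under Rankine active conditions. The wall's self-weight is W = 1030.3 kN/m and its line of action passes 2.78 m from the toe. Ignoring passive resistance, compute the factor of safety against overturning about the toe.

3.26

K_a = tan²(45° − 27.6°/2) = 0.3668.
P_a = ½K_aγH² = 0.5×0.3668×19.7×9.0² = 292.6 kN/m, acting at H/3 = 3.000 m above the base.
Overturning moment M_o = P_a × H/3 = 292.6 × 3.000 = 877.9.
Resisting moment M_r = W × 2.78 = 1030.3 × 2.78 = 2864.
FS_overturning = M_r/M_o = 2864/877.9 = 3.263.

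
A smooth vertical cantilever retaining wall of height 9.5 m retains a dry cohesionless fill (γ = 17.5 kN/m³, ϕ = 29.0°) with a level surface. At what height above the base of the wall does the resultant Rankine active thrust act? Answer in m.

K_a = 0.3470.
The pressure distribution is triangular, so the resultant acts at H/3 above the base = 9.5/3 = 3.167 m.

3.17 m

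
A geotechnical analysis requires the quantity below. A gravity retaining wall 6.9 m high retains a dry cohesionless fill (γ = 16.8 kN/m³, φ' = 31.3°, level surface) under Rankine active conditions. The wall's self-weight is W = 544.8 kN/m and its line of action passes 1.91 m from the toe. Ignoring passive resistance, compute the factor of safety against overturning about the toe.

K_a = tan²(45° − 31.3°/2) = 0.3162.
P_a = ½K_aγH² = 0.5×0.3162×16.8×6.9² = 126.5 kN/m, acting at H/3 = 2.300 m above the base.
Overturning moment M_o = P_a × H/3 = 126.5 × 2.300 = 290.9.
Resisting moment M_r = W × 1.91 = 544.8 × 1.91 = 1041.
FS_overturning = M_r/M_o = 1041/290.9 = 3.578.

3.58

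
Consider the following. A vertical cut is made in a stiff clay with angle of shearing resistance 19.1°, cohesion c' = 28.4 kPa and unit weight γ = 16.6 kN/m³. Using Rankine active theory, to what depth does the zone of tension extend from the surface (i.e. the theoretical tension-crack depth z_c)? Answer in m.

K_a = tan²(45° − 19.1°/2) = 0.5069; √K_a = 0.7120.
The active pressure is zero where K_a γ z = 2c√K_a, so z_c = 2c/(γ√K_a) = 2×28.4/(16.6×0.7120) = 4.806 m.

4.81 m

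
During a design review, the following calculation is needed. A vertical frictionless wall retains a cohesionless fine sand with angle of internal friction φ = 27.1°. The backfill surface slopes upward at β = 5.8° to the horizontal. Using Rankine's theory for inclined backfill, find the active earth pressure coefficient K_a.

K_a = cos β · (cos β − √(cos²β − cos²φ)) / (cos β + √(cos²β − cos²φ)).
cos β = 0.9949, cos φ = 0.8902, √(cos²β − cos²φ) = 0.4442.
K_a = 0.9949 × (0.9949 − 0.4442)/(0.9949 + 0.4442) = 0.3807.

0.381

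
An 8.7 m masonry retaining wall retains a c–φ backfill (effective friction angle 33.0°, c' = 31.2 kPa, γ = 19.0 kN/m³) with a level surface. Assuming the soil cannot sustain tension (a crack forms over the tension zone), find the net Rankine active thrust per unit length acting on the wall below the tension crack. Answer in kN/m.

19.7 kN/m

K_a = 0.2948; √K_a = 0.5430.
Tension-crack depth z_c = 2c/(γ√K_a) = 2×31.2/(19.0×0.5430) = 6.049 m.
σ_a at base = K_a γ H − 2c√K_a = 0.2948×19.0×8.7 − 2×31.2×0.5430 = 14.85 kPa.
P_a = ½ × 14.85 × (H − z_c) = 0.5×14.85×2.651 = 19.69 kN/m.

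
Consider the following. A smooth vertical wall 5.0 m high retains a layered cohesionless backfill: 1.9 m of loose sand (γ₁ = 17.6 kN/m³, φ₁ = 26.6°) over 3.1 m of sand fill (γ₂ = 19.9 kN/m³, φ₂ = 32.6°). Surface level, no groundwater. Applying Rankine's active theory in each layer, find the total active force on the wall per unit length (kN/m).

71.9 kN/m

K_a1 = tan²(45°−26.6°/2) = 0.3814; K_a2 = tan²(45°−32.6°/2) = 0.2997.
Layer 1: σ at base = K_a1 γ₁ h₁ = 12.76 kPa; P₁ = ½×12.76×1.9 = 12.12.
Layer 2: σ_v at top = γ₁h₁ = 33.44; σ_h top = K_a2×33.44 = 10.02; σ_h base = K_a2×(33.44+19.9×3.1) = 28.51.
P₂ = ½(10.02+28.51)×3.1 = 59.73. Total P_a = 12.12+59.73 = 71.85 kN/m.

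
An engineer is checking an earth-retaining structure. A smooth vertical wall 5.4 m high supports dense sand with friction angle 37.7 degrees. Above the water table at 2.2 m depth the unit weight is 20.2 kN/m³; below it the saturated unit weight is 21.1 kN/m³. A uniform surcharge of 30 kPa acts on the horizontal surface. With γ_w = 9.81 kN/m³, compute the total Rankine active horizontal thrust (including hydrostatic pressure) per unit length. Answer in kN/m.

149 kN/m

K_a = tan²(45° − φ/2) = 0.2411.
γ' = 21.1 − 9.81 = 11.29 kN/m³. h₂ = H − d_w = 3.2 m.
σ'_h: at surface K_a·q = 7.232; at WT K_a(q+γd_w) = 17.94; at base K_a(q+γd_w+γ'h₂) = 26.65 kPa.
P₁ = ½(7.232+17.94)×2.2 = 27.69; P₂ = ½(17.94+26.65)×3.2 = 71.36; P_w = ½γ_w h₂² = 50.23.
Total = 27.69+71.36+50.23 = 149.3 kN/m.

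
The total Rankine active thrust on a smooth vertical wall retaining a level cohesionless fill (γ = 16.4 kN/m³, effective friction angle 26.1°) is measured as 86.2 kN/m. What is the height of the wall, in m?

5.20 m

K_a = 0.3889. P_a = ½ K_a γ H² ⇒ H = √(2P_a/(K_a γ)).
H = √(2×86.2/(0.3889×16.4)) = 5.199 m.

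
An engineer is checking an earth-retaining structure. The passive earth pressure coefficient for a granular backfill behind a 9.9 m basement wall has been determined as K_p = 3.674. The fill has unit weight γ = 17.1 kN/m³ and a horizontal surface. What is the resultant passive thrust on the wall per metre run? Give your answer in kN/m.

3080 kN/m

P = ½ K_p γ H² = 0.5 × 3.674 × 17.1 × 9.9² = 3079 kN/m.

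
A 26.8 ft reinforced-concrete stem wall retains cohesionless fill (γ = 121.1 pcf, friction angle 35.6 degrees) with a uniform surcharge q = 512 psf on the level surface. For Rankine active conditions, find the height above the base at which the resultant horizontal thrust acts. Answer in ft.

10.0 ft

K_a = 0.2641.
Triangular part P₁ = ½K_aγH² = 11490 at H/3 = 8.933 ft; rectangular part P₂ = K_a q H = 3624 at H/2 = 13.40 ft.
ȳ = (P₁·8.933 + P₂·13.40)/(P₁+P₂) = 10.00 ft.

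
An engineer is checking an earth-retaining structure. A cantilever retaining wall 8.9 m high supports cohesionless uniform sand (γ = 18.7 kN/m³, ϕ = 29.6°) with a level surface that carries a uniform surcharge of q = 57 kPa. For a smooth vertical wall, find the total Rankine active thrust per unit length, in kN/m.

K_a = tan²(45° − φ/2) = 0.3387.
Soil triangle: ½ K_a γ H² = 0.5×0.3387×18.7×8.9² = 250.9 kN/m.
Surcharge rectangle: K_a q H = 0.3387×57×8.9 = 171.8 kN/m.
Total = 250.9 + 171.8 = 422.7 kN/m.

423 kN/m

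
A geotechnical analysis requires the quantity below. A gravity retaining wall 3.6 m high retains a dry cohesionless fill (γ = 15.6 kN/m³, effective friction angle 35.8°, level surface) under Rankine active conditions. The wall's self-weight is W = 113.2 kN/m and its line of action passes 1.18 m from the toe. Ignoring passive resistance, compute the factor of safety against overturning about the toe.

K_a = tan²(45° − 35.8°/2) = 0.2619.
P_a = ½K_aγH² = 0.5×0.2619×15.6×3.6² = 26.47 kN/m, acting at H/3 = 1.200 m above the base.
Overturning moment M_o = P_a × H/3 = 26.47 × 1.200 = 31.77.
Resisting moment M_r = W × 1.18 = 113.2 × 1.18 = 133.6.
FS_overturning = M_r/M_o = 133.6/31.77 = 4.205.

4.21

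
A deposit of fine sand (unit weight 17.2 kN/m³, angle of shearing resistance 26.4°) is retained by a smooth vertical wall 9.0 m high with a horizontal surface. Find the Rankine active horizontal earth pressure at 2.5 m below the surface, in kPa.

K_a = (1 − sin φ)/(1 + sin φ) = 0.3844.
σ_h = K_a γ z = 0.3844 × 17.2 × 2.5 = 16.53 kPa.

16.5 kPa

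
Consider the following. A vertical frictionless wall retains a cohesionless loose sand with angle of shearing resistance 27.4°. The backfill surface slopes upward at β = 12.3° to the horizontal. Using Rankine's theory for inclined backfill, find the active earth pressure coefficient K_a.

0.401

K_a = cos β · (cos β − √(cos²β − cos²φ)) / (cos β + √(cos²β − cos²φ)).
cos β = 0.9770, cos φ = 0.8878, √(cos²β − cos²φ) = 0.4079.
K_a = 0.9770 × (0.9770 − 0.4079)/(0.9770 + 0.4079) = 0.4015.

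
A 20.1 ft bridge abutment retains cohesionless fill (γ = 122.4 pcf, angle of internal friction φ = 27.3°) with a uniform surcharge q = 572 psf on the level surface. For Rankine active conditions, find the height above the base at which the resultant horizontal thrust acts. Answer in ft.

7.76 ft

K_a = 0.3711.
Triangular part P₁ = ½K_aγH² = 9176 at H/3 = 6.700 ft; rectangular part P₂ = K_a q H = 4267 at H/2 = 10.05 ft.
ȳ = (P₁·6.700 + P₂·10.05)/(P₁+P₂) = 7.763 ft.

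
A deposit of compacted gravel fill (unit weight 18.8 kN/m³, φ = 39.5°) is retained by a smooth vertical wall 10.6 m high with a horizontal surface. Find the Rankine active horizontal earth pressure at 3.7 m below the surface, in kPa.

15.5 kPa

K_a = (1 − sin φ)/(1 + sin φ) = 0.2224.
σ_h = K_a γ z = 0.2224 × 18.8 × 3.7 = 15.47 kPa.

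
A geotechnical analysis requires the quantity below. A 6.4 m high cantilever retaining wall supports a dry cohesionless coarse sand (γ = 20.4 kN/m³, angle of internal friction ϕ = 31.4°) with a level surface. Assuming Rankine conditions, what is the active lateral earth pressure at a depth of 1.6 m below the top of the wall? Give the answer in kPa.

10.3 kPa

K_a = (1 − sin φ)/(1 + sin φ) = 0.3149.
σ_h = K_a γ z = 0.3149 × 20.4 × 1.6 = 10.28 kPa.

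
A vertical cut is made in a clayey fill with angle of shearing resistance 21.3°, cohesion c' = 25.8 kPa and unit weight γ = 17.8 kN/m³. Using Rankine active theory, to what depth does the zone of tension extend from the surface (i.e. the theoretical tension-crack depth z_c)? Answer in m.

4.24 m

K_a = tan²(45° − 21.3°/2) = 0.4671; √K_a = 0.6834.
The active pressure is zero where K_a γ z = 2c√K_a, so z_c = 2c/(γ√K_a) = 2×25.8/(17.8×0.6834) = 4.242 m.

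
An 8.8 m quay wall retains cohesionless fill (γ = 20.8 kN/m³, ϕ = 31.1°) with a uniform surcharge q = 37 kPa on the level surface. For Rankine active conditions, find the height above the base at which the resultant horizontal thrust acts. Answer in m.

3.36 m

K_a = 0.3188.
Triangular part P₁ = ½K_aγH² = 256.8 at H/3 = 2.933 m; rectangular part P₂ = K_a q H = 103.8 at H/2 = 4.400 m.
ȳ = (P₁·2.933 + P₂·4.400)/(P₁+P₂) = 3.356 m.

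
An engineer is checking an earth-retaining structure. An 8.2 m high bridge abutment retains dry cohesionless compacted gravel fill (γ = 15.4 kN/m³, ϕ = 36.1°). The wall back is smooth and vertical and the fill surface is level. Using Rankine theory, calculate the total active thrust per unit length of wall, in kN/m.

134 kN/m

K_a = tan²(45° − φ/2) = 0.2585.
P_a = ½ K_a γ H² = 0.5 × 0.2585 × 15.4 × 8.2² = 133.8 kN/m.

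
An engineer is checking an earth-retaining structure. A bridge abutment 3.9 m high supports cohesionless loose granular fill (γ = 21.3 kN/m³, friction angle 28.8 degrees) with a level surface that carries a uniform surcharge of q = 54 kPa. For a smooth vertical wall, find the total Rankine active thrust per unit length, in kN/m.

K_a = tan²(45° − φ/2) = 0.3498.
Soil triangle: ½ K_a γ H² = 0.5×0.3498×21.3×3.9² = 56.66 kN/m.
Surcharge rectangle: K_a q H = 0.3498×54×3.9 = 73.66 kN/m.
Total = 56.66 + 73.66 = 130.3 kN/m.

130 kN/m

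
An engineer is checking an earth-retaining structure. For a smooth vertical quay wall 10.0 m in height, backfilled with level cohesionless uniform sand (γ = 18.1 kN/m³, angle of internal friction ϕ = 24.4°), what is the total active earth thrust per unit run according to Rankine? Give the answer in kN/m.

K_a = tan²(45° − φ/2) = 0.4153.
P_a = ½ K_a γ H² = 0.5 × 0.4153 × 18.1 × 10.0² = 375.9 kN/m.

376 kN/m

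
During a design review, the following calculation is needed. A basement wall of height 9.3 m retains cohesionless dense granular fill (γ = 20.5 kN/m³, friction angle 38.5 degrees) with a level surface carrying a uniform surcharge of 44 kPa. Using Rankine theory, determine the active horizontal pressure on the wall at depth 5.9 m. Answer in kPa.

K_a = (1 − sin φ)/(1 + sin φ) = 0.2327.
σ_v = γz + q = 20.5 × 5.9 + 44 = 164.9 kPa.
σ_h = K_a σ_v = 0.2327 × 164.9 = 38.38 kPa.

38.4 kPa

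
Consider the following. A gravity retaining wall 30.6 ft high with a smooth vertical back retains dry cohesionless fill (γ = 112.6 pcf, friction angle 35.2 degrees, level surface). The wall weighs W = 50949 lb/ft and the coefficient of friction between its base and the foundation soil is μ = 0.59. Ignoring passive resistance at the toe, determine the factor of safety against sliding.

K_a = tan²(45° − 35.2°/2) = 0.2687.
P_a = ½K_aγH² = 0.5×0.2687×112.6×30.6² = 14160 lb/ft, acting at H/3 = 10.20 ft above the base.
FS_sliding = μW / P_a = 0.59×50949 / 14160 = 2.122.

2.12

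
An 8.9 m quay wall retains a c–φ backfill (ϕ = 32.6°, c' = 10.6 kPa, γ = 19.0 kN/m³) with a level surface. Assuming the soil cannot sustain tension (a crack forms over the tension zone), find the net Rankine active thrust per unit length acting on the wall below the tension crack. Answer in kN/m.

134 kN/m

K_a = 0.2997; √K_a = 0.5475.
Tension-crack depth z_c = 2c/(γ√K_a) = 2×10.6/(19.0×0.5475) = 2.038 m.
σ_a at base = K_a γ H − 2c√K_a = 0.2997×19.0×8.9 − 2×10.6×0.5475 = 39.08 kPa.
P_a = ½ × 39.08 × (H − z_c) = 0.5×39.08×6.862 = 134.1 kN/m.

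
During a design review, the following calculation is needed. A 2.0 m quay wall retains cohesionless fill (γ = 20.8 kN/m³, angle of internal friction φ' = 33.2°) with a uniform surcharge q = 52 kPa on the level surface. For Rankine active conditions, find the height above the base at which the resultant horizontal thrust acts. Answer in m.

0.905 m

K_a = 0.2924.
Triangular part P₁ = ½K_aγH² = 12.16 at H/3 = 0.6667 m; rectangular part P₂ = K_a q H = 30.40 at H/2 = 1.000 m.
ȳ = (P₁·0.6667 + P₂·1.000)/(P₁+P₂) = 0.9048 m.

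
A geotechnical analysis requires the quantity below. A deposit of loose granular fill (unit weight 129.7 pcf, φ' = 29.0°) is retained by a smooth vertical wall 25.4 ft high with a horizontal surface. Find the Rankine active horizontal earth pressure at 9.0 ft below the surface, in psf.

405 psf

K_a = (1 − sin φ)/(1 + sin φ) = 0.3470.
σ_h = K_a γ z = 0.3470 × 129.7 × 9.0 = 405.0 psf.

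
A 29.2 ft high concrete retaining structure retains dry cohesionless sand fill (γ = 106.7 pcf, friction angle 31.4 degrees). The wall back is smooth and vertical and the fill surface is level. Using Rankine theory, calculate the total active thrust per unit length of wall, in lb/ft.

K_a = tan²(45° − φ/2) = 0.3149.
P_a = ½ K_a γ H² = 0.5 × 0.3149 × 106.7 × 29.2² = 14330 lb/ft.

14300 lb/ft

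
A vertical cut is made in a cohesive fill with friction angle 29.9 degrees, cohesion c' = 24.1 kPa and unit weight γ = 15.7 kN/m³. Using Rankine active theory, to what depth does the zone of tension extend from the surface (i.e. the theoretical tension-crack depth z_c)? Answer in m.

K_a = tan²(45° − 29.9°/2) = 0.3347; √K_a = 0.5785.
The active pressure is zero where K_a γ z = 2c√K_a, so z_c = 2c/(γ√K_a) = 2×24.1/(15.7×0.5785) = 5.307 m.

5.31 m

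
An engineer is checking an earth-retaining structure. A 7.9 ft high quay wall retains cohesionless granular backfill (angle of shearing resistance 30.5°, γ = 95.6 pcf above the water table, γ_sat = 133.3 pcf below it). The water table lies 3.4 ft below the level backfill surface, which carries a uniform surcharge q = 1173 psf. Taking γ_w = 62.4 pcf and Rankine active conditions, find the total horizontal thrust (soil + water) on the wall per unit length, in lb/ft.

4550 lb/ft

K_a = tan²(45° − φ/2) = 0.3267.
γ' = 133.3 − 62.4 = 70.90 pcf. h₂ = H − d_w = 4.5 ft.
σ'_h: at surface K_a·q = 383.2; at WT K_a(q+γd_w) = 489.4; at base K_a(q+γd_w+γ'h₂) = 593.6 psf.
P₁ = ½(383.2+489.4)×3.4 = 1483; P₂ = ½(489.4+593.6)×4.5 = 2437; P_w = ½γ_w h₂² = 631.8.
Total = 1483+2437+631.8 = 4552 lb/ft.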